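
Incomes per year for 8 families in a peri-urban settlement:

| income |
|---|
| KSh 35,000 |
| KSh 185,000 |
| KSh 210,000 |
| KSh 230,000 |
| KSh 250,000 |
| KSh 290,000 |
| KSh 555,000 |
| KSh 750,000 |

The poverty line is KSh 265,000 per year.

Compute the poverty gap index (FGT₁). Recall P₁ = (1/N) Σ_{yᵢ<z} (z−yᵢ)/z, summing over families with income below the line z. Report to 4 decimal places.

0.1958

Below the line: KSh 35,000, KSh 185,000, KSh 210,000, KSh 230,000, KSh 250,000 (q = 5 of N = 8).
Gap ratios (z−y)/z: (265000−35000)/265000 = 0.8679; (265000−185000)/265000 = 0.3019; (265000−210000)/265000 = 0.2075; (265000−230000)/265000 = 0.1321; (265000−250000)/265000 = 0.0566.
Σ = 1.566038. Dividing by the full population N = 8 gives P₁ = 0.1958.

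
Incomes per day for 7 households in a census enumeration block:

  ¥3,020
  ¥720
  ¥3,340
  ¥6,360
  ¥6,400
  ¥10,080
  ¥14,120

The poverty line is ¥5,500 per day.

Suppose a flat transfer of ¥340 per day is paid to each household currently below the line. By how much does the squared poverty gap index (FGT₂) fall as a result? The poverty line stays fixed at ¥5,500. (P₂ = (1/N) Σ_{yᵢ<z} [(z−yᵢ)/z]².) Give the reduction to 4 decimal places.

0.0286

Before: below the line — ¥720, ¥3,020, ¥3,340; squared poverty gap index (FGT₂) = 0.158982.
After the ¥340 transfer: below the line — ¥1,060, ¥3,360, ¥3,680; squared poverty gap index (FGT₂) = 0.130369.
Reduction = 0.158982 − 0.130369 = 0.0286.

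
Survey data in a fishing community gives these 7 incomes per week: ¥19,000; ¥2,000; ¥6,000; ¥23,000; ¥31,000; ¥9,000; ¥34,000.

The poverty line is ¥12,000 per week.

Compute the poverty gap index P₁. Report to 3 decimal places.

0.226

Incomes under z: ¥2,000, ¥6,000, ¥9,000 (q = 3 of N = 7).
Gap ratios (z−y)/z: (12000−2000)/12000 = 0.8333; (12000−6000)/12000 = 0.5000; (12000−9000)/12000 = 0.2500.
Σ = 1.583333. Dividing by the full population N = 7 gives P₁ = 0.226.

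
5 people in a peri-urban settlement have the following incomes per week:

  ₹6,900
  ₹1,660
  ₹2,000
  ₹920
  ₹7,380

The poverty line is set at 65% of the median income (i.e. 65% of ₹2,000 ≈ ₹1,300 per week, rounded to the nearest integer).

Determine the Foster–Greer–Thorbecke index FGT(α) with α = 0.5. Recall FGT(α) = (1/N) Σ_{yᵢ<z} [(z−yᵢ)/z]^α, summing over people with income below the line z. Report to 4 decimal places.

0.1081

Incomes under z: ₹920 (q = 1 of N = 5).
Relative gaps: (1300−920)/1300 = 0.2923.
Raised to α = 0.5: 0.54065.
Sum = 0.540655; FGT(0.5) = 0.540655 / 5 = 0.1081.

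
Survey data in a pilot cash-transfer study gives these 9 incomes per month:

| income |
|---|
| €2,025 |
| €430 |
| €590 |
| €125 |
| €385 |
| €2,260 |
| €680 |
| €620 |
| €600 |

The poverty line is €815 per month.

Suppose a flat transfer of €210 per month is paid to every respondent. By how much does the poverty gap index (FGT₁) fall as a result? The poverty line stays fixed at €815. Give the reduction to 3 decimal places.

Before: below the line — €125, €385, €430, €590, €600, €620, €680; poverty gap index (FGT₁) = 0.31016.
After the €210 transfer: below the line — €335, €595, €640, €800, €810; poverty gap index (FGT₁) = 0.12202.
Reduction = 0.31016 − 0.12202 = 0.188.

0.188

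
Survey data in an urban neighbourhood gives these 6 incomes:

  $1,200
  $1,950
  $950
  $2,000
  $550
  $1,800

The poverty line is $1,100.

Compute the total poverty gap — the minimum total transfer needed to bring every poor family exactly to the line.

Poor units: $550, $950 (q = 2 of N = 6).
Individual gaps: 1100−550 = 550; 1100−950 = 150.
Aggregate gap = $700.

$700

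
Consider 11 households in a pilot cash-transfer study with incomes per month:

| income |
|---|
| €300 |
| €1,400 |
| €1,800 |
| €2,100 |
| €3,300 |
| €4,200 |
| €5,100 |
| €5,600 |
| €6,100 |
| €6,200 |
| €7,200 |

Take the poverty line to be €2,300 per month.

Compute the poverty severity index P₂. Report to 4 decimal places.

Below z: €300, €1,400, €1,800, €2,100 (q = 4 of N = 11).
Shortfall ratios: (2300−300)/2300 = 0.8696; (2300−1400)/2300 = 0.3913; (2300−1800)/2300 = 0.2174; (2300−2100)/2300 = 0.0870.
Squared: 0.7561; 0.1531; 0.0473; 0.0076.
Sum = 0.964083; P₂ = 0.964083 / 11 = 0.0876.

0.0876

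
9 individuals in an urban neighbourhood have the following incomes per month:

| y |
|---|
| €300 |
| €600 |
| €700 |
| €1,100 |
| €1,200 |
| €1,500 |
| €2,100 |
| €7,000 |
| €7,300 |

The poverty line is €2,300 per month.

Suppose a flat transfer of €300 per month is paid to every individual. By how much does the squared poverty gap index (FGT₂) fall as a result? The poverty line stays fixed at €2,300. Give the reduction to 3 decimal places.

Before: below the line — €300, €600, €700, €1,100, €1,200, €1,500, €2,100; squared poverty gap index (FGT₂) = 0.26843.
After the €300 transfer: below the line — €600, €900, €1,000, €1,400, €1,500, €1,800; squared poverty gap index (FGT₂) = 0.17307.
Reduction = 0.26843 − 0.17307 = 0.095.

0.095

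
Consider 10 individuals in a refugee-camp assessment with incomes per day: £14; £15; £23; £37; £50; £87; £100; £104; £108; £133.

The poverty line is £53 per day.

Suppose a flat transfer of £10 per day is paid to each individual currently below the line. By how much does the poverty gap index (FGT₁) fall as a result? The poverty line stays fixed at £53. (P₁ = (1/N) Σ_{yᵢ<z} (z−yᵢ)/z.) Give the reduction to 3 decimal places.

0.081

Before: below the line — £14, £15, £23, £37, £50; poverty gap index (FGT₁) = 0.23774.
After the £10 transfer: below the line — £24, £25, £33, £47; poverty gap index (FGT₁) = 0.15660.
Reduction = 0.23774 − 0.15660 = 0.081.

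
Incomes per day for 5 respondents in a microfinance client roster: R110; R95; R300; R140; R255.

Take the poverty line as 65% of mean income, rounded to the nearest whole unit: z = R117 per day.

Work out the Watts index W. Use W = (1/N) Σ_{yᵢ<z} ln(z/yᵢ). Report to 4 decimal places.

0.0540

Poor units: R95, R110 (q = 2 of N = 5).
Log shortfalls: ln(117/95) = 0.2083; ln(117/110) = 0.0617.
W = 0.269991 / 5 = 0.0540.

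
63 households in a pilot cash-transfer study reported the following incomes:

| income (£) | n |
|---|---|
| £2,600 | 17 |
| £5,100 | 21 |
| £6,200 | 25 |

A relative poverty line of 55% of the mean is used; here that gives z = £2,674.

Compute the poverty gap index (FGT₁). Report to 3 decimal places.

0.007

Below the line: 17×£2,600 (q = 17 of N = 63).
Gap ratios (z−y)/z: (2674−2600)/2674 = 0.0277 (×17).
Sum of shortfalls = 0.470456; P₁ averages over all N: 0.470456 / 63 = 0.007.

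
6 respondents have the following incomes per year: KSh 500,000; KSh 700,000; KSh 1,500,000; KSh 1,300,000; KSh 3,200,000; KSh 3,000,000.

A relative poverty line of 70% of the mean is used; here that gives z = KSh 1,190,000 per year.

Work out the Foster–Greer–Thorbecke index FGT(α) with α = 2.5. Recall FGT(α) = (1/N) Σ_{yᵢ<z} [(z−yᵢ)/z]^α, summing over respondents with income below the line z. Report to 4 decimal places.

0.0608

Incomes under z: KSh 500,000, KSh 700,000 (q = 2 of N = 6).
Shortfall ratios: (1190000−500000)/1190000 = 0.5798; (1190000−700000)/1190000 = 0.4118.
Raised to α = 2.5: 0.25601; 0.10880.
Sum = 0.364808; FGT(2.5) = 0.364808 / 6 = 0.0608.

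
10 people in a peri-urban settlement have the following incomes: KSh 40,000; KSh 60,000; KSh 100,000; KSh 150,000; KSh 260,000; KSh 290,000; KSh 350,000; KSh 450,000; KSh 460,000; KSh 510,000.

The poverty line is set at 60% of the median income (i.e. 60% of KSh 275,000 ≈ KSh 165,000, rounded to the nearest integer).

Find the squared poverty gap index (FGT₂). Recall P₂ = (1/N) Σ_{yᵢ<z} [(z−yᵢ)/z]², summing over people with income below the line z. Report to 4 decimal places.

0.1142

Below the line: KSh 40,000, KSh 60,000, KSh 100,000, KSh 150,000 (q = 4 of N = 10).
Shortfall ratios: (165000−40000)/165000 = 0.7576; (165000−60000)/165000 = 0.6364; (165000−100000)/165000 = 0.3939; (165000−150000)/165000 = 0.0909.
Squared: 0.5739; 0.4050; 0.1552; 0.0083.
Sum = 1.142332; P₂ = 1.142332 / 10 = 0.1142.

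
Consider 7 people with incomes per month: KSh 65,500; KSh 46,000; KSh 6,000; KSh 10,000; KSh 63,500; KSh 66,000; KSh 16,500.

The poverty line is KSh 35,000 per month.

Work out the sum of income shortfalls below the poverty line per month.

Below z: KSh 6,000, KSh 10,000, KSh 16,500 (q = 3 of N = 7).
Individual gaps: 35000−6000 = 29000; 35000−10000 = 25000; 35000−16500 = 18500.
Aggregate gap = KSh 72,500.

KSh 72,500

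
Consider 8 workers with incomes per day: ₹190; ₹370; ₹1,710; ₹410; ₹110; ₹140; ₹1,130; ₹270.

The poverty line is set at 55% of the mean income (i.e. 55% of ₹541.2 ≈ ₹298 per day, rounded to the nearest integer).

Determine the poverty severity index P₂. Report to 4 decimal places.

0.1024

Poor units: ₹110, ₹140, ₹190, ₹270 (q = 4 of N = 8).
Normalized shortfalls: (298−110)/298 = 0.6309; (298−140)/298 = 0.5302; (298−190)/298 = 0.3624; (298−270)/298 = 0.0940.
Squared: 0.3980; 0.2811; 0.1313; 0.0088.
Sum = 0.819287; P₂ = 0.819287 / 8 = 0.1024.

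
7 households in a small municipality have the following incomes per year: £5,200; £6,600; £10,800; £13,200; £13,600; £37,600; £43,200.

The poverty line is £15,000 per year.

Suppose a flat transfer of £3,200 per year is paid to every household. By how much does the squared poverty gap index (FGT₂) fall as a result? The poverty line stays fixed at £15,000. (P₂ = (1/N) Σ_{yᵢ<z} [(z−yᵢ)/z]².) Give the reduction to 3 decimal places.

0.075

Before: below the line — £5,200, £6,600, £10,800, £13,200, £13,600; squared poverty gap index (FGT₂) = 0.12028.
After the £3,200 transfer: below the line — £8,400, £9,800, £14,000; squared poverty gap index (FGT₂) = 0.04546.
Reduction = 0.12028 − 0.04546 = 0.075.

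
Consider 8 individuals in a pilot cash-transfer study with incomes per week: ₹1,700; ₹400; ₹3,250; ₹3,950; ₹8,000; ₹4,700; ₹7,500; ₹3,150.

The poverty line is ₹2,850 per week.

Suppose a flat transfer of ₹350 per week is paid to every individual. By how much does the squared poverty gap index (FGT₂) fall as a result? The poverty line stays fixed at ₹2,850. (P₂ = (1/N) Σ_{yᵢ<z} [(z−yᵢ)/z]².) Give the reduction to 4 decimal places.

Before: below the line — ₹400, ₹1,700; squared poverty gap index (FGT₂) = 0.112727.
After the ₹350 transfer: below the line — ₹750, ₹2,050; squared poverty gap index (FGT₂) = 0.077716.
Reduction = 0.112727 − 0.077716 = 0.0350.

0.0350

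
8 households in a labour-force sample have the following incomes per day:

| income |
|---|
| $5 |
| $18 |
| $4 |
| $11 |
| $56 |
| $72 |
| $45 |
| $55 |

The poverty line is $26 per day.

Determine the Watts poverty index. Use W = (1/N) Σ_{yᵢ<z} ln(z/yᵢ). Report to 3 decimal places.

Below z: $4, $5, $11, $18 (q = 4 of N = 8).
Log gaps: ln(26/4) = 1.8718; ln(26/5) = 1.6487; ln(26/11) = 0.8602; ln(26/18) = 0.3677.
W = 4.748387 / 8 = 0.594.

0.594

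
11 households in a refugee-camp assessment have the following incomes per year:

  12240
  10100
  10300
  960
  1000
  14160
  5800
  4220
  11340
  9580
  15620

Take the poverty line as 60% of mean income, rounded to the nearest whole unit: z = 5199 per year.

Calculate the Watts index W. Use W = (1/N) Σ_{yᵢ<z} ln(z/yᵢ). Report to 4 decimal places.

0.3224

Incomes under z: 960, 1000, 4220 (q = 3 of N = 11).
ln(z/y) terms: ln(5199/960) = 1.6893; ln(5199/1000) = 1.6485; ln(5199/4220) = 0.2086.
W = 3.546386 / 11 = 0.3224.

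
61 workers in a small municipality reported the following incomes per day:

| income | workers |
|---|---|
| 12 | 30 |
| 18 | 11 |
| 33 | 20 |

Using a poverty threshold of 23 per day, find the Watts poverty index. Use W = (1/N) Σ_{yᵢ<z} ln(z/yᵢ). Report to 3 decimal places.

0.364

Poor units: 30×12, 11×18 (q = 41 of N = 61).
Log shortfalls: ln(23/12) = 0.6506 (×30); ln(23/18) = 0.2451 (×11).
W = 22.213974 / 61 = 0.364.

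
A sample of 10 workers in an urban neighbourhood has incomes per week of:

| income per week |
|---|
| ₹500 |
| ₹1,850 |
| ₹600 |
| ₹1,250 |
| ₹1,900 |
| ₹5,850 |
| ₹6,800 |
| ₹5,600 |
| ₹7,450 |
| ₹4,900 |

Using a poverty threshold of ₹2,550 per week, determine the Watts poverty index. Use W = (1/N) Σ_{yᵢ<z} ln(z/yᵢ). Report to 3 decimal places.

0.440

Poor units: ₹500, ₹600, ₹1,250, ₹1,850, ₹1,900 (q = 5 of N = 10).
ln(z/y) terms: ln(2550/500) = 1.6292; ln(2550/600) = 1.4469; ln(2550/1250) = 0.7129; ln(2550/1850) = 0.3209; ln(2550/1900) = 0.2942.
W = 4.404257 / 10 = 0.440.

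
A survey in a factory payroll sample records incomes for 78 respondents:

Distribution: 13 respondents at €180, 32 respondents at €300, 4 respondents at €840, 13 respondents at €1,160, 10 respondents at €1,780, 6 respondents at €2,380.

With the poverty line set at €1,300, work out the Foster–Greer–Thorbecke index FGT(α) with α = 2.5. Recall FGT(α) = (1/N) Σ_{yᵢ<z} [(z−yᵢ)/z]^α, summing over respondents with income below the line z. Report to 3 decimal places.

Below z: 13×€180, 32×€300, 4×€840, 13×€1,160 (q = 62 of N = 78).
Relative gaps: (1300−180)/1300 = 0.8615 (×13); (1300−300)/1300 = 0.7692 (×32); (1300−840)/1300 = 0.3538 (×4); (1300−1160)/1300 = 0.1077 (×13).
Raised to α = 2.5: 0.68895 (×13); 0.51897 (×32); 0.07448 (×4); 0.00381 (×13).
Sum = 25.910739; FGT(2.5) = 25.910739 / 78 = 0.332.

0.332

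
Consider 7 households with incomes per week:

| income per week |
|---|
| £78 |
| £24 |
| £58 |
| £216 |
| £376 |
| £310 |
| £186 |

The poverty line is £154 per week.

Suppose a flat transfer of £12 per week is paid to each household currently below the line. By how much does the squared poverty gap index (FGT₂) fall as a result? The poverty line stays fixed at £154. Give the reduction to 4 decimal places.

Before: below the line — £24, £58, £78; squared poverty gap index (FGT₂) = 0.192107.
After the £12 transfer: below the line — £36, £70, £90; squared poverty gap index (FGT₂) = 0.151049.
Reduction = 0.192107 − 0.151049 = 0.0411.

0.0411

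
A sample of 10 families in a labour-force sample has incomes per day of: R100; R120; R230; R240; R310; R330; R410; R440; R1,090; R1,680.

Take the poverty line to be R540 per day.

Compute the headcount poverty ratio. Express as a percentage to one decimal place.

80.0%

8 of the 10 families have income below R540.
H = 8/10 = 80.0%.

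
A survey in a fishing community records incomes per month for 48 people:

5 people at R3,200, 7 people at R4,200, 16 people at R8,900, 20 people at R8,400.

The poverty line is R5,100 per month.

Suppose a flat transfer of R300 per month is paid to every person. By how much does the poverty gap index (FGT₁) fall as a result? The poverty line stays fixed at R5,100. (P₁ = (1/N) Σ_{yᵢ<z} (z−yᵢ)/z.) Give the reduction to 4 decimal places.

Before: below the line — 5×R3,200, 7×R4,200; poverty gap index (FGT₁) = 0.064542.
After the R300 transfer: below the line — 5×R3,500, 7×R4,500; poverty gap index (FGT₁) = 0.049837.
Reduction = 0.064542 − 0.049837 = 0.0147.

0.0147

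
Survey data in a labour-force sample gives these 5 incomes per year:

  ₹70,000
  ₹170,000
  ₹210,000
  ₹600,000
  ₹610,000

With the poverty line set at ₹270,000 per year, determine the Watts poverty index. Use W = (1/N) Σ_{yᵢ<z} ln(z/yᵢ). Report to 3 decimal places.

Below z: ₹70,000, ₹170,000, ₹210,000 (q = 3 of N = 5).
Log shortfalls: ln(270000/70000) = 1.3499; ln(270000/170000) = 0.4626; ln(270000/210000) = 0.2513.
W = 2.063865 / 5 = 0.413.

0.413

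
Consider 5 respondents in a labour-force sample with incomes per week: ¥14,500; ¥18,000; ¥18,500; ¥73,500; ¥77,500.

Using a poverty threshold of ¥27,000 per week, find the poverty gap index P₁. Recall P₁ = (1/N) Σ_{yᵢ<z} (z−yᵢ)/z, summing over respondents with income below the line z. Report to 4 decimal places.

Below the line: ¥14,500, ¥18,000, ¥18,500 (q = 3 of N = 5).
Relative gaps: (27000−14500)/27000 = 0.4630; (27000−18000)/27000 = 0.3333; (27000−18500)/27000 = 0.3148.
Sum of shortfalls = 1.111111; P₁ averages over all N: 1.111111 / 5 = 0.2222.

0.2222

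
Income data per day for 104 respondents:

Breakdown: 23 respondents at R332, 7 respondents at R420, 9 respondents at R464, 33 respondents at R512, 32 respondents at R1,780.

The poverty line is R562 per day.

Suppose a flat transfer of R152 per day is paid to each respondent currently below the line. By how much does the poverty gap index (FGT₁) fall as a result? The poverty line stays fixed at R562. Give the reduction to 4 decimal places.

0.1201

Before: below the line — 23×R332, 7×R420, 9×R464, 33×R512; poverty gap index (FGT₁) = 0.150835.
After the R152 transfer: below the line — 23×R484; poverty gap index (FGT₁) = 0.030694.
Reduction = 0.150835 − 0.030694 = 0.1201.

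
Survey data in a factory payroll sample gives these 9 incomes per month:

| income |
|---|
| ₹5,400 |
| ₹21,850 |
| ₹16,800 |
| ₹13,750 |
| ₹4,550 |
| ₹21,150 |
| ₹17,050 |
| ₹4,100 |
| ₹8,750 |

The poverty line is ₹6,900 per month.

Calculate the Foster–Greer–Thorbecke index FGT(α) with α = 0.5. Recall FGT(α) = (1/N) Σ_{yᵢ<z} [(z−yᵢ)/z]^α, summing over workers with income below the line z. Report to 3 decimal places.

0.187

Poor units: ₹4,100, ₹4,550, ₹5,400 (q = 3 of N = 9).
Normalized shortfalls: (6900−4100)/6900 = 0.4058; (6900−4550)/6900 = 0.3406; (6900−5400)/6900 = 0.2174.
Raised to α = 0.5: 0.63702; 0.58359; 0.46625.
Sum = 1.686867; FGT(0.5) = 1.686867 / 9 = 0.187.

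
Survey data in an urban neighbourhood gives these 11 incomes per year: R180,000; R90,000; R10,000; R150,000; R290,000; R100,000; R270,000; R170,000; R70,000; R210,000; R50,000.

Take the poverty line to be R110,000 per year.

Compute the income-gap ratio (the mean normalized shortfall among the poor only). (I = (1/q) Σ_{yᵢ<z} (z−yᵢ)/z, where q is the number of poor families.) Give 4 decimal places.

Below the line: R10,000, R50,000, R70,000, R90,000, R100,000 (q = 5 of N = 11).
Shortfall ratios (z−y)/z: 0.9091, 0.5455, 0.3636, 0.1818, 0.0909; sum = 2.090909.
The income-gap ratio divides by q (the poor only): 2.090909 / 5 = 0.4182.

0.4182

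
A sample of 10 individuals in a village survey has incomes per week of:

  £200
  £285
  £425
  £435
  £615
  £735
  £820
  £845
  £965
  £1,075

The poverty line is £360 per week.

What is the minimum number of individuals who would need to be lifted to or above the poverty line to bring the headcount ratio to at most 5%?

2

Currently q = 2 of N = 10 are below the line (H = 0.200).
A headcount ratio of at most 5% allows at most ⌊0.05 × 10⌋ = 0 poor individuals.
So at least 2 − 0 = 2 must be lifted.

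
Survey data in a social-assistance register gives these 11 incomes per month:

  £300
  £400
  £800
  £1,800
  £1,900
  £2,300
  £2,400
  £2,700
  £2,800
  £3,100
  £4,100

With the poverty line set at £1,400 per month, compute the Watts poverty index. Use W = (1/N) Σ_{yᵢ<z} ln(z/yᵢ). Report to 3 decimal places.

0.305

Poor units: £300, £400, £800 (q = 3 of N = 11).
Log gaps: ln(1400/300) = 1.5404; ln(1400/400) = 1.2528; ln(1400/800) = 0.5596.
W = 3.352824 / 11 = 0.305.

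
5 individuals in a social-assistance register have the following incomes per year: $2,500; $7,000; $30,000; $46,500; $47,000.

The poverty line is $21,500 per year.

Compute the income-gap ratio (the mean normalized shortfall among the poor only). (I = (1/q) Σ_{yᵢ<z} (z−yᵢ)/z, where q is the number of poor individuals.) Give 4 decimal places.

Incomes under z: $2,500, $7,000 (q = 2 of N = 5).
Relative gaps: 0.8837, 0.6744; sum = 1.558140.
I averages over the q = 2 poor units only: 1.558140 / 2 = 0.7791.

0.7791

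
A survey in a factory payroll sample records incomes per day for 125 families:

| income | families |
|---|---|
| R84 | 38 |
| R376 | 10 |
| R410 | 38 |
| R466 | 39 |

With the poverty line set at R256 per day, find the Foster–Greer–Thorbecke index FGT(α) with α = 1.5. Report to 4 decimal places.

Below the line: 38×R84 (q = 38 of N = 125).
Gap ratios (z−y)/z: (256−84)/256 = 0.6719 (×38).
Raised to α = 1.5: 0.55072 (×38).
Sum = 20.927450; FGT(1.5) = 20.927450 / 125 = 0.1674.

0.1674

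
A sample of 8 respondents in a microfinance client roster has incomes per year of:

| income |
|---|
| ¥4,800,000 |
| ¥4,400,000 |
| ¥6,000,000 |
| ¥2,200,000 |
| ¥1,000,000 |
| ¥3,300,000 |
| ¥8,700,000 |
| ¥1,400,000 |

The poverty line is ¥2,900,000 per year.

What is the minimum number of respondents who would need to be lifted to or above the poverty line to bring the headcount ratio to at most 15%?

Currently q = 3 of N = 8 are below the line (H = 0.375).
A headcount ratio of at most 15% allows at most ⌊0.15 × 8⌋ = 1 poor respondents.
So at least 3 − 1 = 2 must be lifted.

2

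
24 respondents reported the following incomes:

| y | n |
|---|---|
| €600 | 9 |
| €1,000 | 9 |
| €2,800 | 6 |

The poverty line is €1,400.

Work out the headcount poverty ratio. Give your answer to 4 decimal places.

0.7500

18 of the 24 respondents have income below €1,400.
H = 18/24 = 0.7500.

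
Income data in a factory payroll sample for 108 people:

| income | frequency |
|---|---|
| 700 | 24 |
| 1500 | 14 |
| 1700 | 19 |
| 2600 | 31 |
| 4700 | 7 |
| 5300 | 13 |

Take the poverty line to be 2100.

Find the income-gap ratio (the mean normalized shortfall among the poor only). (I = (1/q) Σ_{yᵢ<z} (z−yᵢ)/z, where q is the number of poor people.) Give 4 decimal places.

Poor units: 24×700, 14×1500, 19×1700 (q = 57 of N = 108).
Shortfall ratios (z−y)/z: 0.6667 (×24), 0.2857 (×14), 0.1905 (×19); sum = 23.619048.
The income-gap ratio divides by q (the poor only): 23.619048 / 57 = 0.4144.

0.4144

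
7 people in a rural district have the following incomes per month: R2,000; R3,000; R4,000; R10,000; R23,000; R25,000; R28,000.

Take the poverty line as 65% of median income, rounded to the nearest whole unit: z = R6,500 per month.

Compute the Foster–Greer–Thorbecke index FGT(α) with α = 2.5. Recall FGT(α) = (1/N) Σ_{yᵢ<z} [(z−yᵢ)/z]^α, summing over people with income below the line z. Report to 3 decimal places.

0.100

Incomes under z: R2,000, R3,000, R4,000 (q = 3 of N = 7).
Gap ratios (z−y)/z: (6500−2000)/6500 = 0.6923; (6500−3000)/6500 = 0.5385; (6500−4000)/6500 = 0.3846.
Raised to α = 2.5: 0.39879; 0.21276; 0.09174.
Sum = 0.703293; FGT(2.5) = 0.703293 / 7 = 0.100.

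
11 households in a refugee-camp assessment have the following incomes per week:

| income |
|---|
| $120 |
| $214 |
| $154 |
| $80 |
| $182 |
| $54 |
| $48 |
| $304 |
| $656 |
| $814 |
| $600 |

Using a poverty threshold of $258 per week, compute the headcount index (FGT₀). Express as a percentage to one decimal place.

7 of the 11 households have income below $258.
H = 7/11 = 63.6%.

63.6%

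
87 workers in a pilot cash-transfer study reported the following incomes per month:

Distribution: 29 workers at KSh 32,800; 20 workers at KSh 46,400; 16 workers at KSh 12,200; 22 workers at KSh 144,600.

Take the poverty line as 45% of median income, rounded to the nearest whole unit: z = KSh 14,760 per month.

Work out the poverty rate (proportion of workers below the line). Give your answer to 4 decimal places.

16 of the 87 workers have income below KSh 14,760.
H = 16/87 = 0.1839.

0.1839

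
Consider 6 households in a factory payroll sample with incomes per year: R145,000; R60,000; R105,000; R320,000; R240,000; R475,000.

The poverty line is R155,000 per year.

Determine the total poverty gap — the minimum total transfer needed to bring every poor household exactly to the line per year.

Incomes under z: R60,000, R105,000, R145,000 (q = 3 of N = 6).
Individual gaps: 155000−60000 = 95000; 155000−105000 = 50000; 155000−145000 = 10000.
Aggregate gap = R155,000.

R155,000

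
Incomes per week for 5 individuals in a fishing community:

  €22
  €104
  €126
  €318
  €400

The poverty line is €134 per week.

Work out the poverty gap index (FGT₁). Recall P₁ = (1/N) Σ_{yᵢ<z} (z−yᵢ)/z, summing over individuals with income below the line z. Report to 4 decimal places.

Poor units: €22, €104, €126 (q = 3 of N = 5).
Gap ratios (z−y)/z: (134−22)/134 = 0.8358; (134−104)/134 = 0.2239; (134−126)/134 = 0.0597.
Σ = 1.119403. Dividing by the full population N = 5 gives P₁ = 0.2239.

0.2239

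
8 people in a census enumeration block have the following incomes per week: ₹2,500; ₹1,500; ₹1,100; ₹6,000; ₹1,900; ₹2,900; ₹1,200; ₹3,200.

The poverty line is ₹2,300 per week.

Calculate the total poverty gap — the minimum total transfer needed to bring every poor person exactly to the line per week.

₹3,500

Incomes under z: ₹1,100, ₹1,200, ₹1,500, ₹1,900 (q = 4 of N = 8).
Individual gaps: 2300−1100 = 1200; 2300−1200 = 1100; 2300−1500 = 800; 2300−1900 = 400.
Aggregate gap = ₹3,500.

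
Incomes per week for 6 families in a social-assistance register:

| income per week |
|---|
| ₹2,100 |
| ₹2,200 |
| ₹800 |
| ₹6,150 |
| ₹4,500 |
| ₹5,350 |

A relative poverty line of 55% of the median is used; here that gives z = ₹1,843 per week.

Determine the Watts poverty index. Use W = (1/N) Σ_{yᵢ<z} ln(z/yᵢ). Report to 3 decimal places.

Poor units: ₹800 (q = 1 of N = 6).
Log gaps: ln(1843/800) = 0.8345.
W = 0.834538 / 6 = 0.139.

0.139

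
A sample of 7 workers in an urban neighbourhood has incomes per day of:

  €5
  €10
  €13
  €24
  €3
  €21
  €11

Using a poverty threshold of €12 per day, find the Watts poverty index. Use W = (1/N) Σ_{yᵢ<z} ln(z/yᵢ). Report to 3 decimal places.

0.362

Below the line: €3, €5, €10, €11 (q = 4 of N = 7).
Log shortfalls: ln(12/3) = 1.3863; ln(12/5) = 0.8755; ln(12/10) = 0.1823; ln(12/11) = 0.0870.
W = 2.531096 / 7 = 0.362.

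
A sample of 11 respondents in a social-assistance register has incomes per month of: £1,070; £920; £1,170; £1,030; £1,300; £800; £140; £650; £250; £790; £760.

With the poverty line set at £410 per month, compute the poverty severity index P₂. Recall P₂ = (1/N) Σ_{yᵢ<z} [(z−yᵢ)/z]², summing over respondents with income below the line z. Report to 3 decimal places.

0.053

Below the line: £140, £250 (q = 2 of N = 11).
Normalized shortfalls: (410−140)/410 = 0.6585; (410−250)/410 = 0.3902.
Squared: 0.4337; 0.1523.
Sum = 0.585961; P₂ = 0.585961 / 11 = 0.053.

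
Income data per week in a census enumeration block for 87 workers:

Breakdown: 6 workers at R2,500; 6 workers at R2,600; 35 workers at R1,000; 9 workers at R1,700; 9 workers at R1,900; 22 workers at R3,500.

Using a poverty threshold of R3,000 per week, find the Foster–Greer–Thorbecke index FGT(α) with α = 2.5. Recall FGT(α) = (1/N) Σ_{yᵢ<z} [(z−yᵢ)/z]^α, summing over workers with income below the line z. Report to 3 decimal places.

0.168

Below the line: 35×R1,000, 9×R1,700, 9×R1,900, 6×R2,500, 6×R2,600 (q = 65 of N = 87).
Shortfall ratios: (3000−1000)/3000 = 0.6667 (×35); (3000−1700)/3000 = 0.4333 (×9); (3000−1900)/3000 = 0.3667 (×9); (3000−2500)/3000 = 0.1667 (×6); (3000−2600)/3000 = 0.1333 (×6).
Raised to α = 2.5: 0.36289 (×35); 0.12361 (×9); 0.08141 (×9); 0.01134 (×6); 0.00649 (×6).
Sum = 14.653234; FGT(2.5) = 14.653234 / 87 = 0.168.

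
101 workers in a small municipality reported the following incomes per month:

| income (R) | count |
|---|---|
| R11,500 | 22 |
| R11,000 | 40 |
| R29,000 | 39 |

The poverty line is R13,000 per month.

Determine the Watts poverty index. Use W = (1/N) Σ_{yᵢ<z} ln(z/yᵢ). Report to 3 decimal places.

Incomes under z: 40×R11,000, 22×R11,500 (q = 62 of N = 101).
ln(z/y) terms: ln(13000/11000) = 0.1671 (×40); ln(13000/11500) = 0.1226 (×22).
W = 9.379414 / 101 = 0.093.

0.093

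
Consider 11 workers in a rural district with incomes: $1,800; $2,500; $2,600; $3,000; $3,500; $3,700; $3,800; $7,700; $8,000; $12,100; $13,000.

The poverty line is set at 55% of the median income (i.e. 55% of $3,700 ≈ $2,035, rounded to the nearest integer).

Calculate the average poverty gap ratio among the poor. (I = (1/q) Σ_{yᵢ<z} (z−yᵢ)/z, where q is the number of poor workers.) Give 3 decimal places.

0.115

Incomes under z: $1,800 (q = 1 of N = 11).
Relative gaps: 0.1155; sum = 0.115479.
The income-gap ratio divides by q (the poor only): 0.115479 / 1 = 0.115.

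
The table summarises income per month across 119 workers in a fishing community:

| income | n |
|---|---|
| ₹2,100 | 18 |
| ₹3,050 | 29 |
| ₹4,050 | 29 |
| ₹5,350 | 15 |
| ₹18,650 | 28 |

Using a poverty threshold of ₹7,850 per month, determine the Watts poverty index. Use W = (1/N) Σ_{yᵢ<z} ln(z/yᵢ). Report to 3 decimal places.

Incomes under z: 18×₹2,100, 29×₹3,050, 29×₹4,050, 15×₹5,350 (q = 91 of N = 119).
ln(z/y) terms: ln(7850/2100) = 1.3186 (×18); ln(7850/3050) = 0.9454 (×29); ln(7850/4050) = 0.6618 (×29); ln(7850/5350) = 0.3834 (×15).
W = 76.093515 / 119 = 0.639.

0.639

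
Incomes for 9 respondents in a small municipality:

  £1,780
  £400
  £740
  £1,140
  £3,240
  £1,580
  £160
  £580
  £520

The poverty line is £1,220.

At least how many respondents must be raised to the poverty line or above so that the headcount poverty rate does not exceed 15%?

5

6 of the 9 respondents are poor, so H = 6/9 = 0.667.
A headcount ratio of at most 15% allows at most ⌊0.15 × 9⌋ = 1 poor respondents.
So at least 6 − 1 = 5 must be lifted.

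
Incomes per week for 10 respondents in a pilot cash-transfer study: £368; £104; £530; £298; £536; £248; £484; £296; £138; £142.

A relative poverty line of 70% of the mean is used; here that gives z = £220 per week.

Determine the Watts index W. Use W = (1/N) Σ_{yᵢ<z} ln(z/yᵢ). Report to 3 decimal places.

Incomes under z: £104, £138, £142 (q = 3 of N = 10).
Log gaps: ln(220/104) = 0.7492; ln(220/138) = 0.4664; ln(220/142) = 0.4378.
W = 1.653411 / 10 = 0.165.

0.165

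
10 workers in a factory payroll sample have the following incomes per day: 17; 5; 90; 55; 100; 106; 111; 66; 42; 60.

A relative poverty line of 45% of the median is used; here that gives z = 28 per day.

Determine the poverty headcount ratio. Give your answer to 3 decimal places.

2 of the 10 workers have income below 28.
H = 2/10 = 0.200.

0.200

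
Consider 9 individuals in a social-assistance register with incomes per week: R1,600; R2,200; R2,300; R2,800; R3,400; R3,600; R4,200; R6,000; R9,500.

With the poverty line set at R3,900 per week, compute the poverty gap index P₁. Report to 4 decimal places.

0.2137

Poor units: R1,600, R2,200, R2,300, R2,800, R3,400, R3,600 (q = 6 of N = 9).
Shortfall ratios: (3900−1600)/3900 = 0.5897; (3900−2200)/3900 = 0.4359; (3900−2300)/3900 = 0.4103; (3900−2800)/3900 = 0.2821; (3900−3400)/3900 = 0.1282; (3900−3600)/3900 = 0.0769.
Σ = 1.923077. Dividing by the full population N = 9 gives P₁ = 0.2137.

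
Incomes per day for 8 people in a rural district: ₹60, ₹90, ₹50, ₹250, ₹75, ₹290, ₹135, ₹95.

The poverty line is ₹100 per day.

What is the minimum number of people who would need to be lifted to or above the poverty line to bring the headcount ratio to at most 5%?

Currently q = 5 of N = 8 are below the line (H = 0.625).
A headcount ratio of at most 5% allows at most ⌊0.05 × 8⌋ = 0 poor people.
So at least 5 − 0 = 5 must be lifted.

5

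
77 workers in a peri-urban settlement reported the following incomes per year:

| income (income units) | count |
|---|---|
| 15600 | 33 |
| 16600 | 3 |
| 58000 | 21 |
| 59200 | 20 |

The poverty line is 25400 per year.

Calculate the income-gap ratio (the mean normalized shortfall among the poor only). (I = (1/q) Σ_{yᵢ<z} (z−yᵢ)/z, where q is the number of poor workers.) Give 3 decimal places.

0.383

Below the line: 33×15600, 3×16600 (q = 36 of N = 77).
Relative gaps: 0.3858 (×33), 0.3465 (×3); sum = 13.771654.
I averages over the q = 36 poor units only: 13.771654 / 36 = 0.383.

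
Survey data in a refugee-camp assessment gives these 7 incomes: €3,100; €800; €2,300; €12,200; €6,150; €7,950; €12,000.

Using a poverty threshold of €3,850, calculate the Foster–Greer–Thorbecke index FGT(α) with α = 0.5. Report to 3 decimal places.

0.281

Below z: €800, €2,300, €3,100 (q = 3 of N = 7).
Normalized shortfalls: (3850−800)/3850 = 0.7922; (3850−2300)/3850 = 0.4026; (3850−3100)/3850 = 0.1948.
Raised to α = 0.5: 0.89006; 0.63451; 0.44137.
Sum = 1.965934; FGT(0.5) = 1.965934 / 7 = 0.281.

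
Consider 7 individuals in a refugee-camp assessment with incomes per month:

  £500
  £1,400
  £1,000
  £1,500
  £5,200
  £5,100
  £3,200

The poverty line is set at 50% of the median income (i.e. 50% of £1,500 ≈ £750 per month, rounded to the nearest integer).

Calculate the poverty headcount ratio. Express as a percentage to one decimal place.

1 of the 7 individuals have income below £750.
H = 1/7 = 14.3%.

14.3%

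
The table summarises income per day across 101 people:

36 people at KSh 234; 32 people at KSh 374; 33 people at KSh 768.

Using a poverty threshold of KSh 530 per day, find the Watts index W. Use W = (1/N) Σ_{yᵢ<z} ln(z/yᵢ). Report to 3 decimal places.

Incomes under z: 36×KSh 234, 32×KSh 374 (q = 68 of N = 101).
Log gaps: ln(530/234) = 0.8176 (×36); ln(530/374) = 0.3486 (×32).
W = 40.587891 / 101 = 0.402.

0.402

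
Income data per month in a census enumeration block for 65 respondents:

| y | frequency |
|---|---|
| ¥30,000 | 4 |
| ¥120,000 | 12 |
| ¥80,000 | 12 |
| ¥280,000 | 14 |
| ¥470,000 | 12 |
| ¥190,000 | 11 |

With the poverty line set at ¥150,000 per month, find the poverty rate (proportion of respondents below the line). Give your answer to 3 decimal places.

0.431

28 of the 65 respondents have income below ¥150,000.
H = 28/65 = 0.431.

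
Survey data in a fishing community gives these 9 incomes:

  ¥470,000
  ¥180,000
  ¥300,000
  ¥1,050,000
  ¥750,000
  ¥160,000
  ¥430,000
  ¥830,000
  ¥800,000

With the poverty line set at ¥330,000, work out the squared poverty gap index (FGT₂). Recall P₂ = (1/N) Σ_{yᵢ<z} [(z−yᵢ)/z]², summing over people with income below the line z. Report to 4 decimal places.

Below the line: ¥160,000, ¥180,000, ¥300,000 (q = 3 of N = 9).
Normalized shortfalls: (330000−160000)/330000 = 0.5152; (330000−180000)/330000 = 0.4545; (330000−300000)/330000 = 0.0909.
Squared: 0.2654; 0.2066; 0.0083.
Sum = 0.480257; P₂ = 0.480257 / 9 = 0.0534.

0.0534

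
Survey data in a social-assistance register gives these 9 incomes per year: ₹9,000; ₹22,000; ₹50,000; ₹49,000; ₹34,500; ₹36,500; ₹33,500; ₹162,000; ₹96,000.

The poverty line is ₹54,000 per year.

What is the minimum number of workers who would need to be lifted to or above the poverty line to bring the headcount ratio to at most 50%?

3

7 of the 9 workers are poor, so H = 7/9 = 0.778.
A headcount ratio of at most 50% allows at most ⌊0.50 × 9⌋ = 4 poor workers.
So at least 7 − 4 = 3 must be lifted.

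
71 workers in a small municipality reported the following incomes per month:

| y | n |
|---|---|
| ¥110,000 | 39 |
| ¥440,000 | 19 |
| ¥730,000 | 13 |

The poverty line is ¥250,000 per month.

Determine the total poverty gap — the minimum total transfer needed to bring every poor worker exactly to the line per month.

Poor units: 39×¥110,000 (q = 39 of N = 71).
Individual gaps: 39×(250000−110000) = 5460000.
Aggregate gap = ¥5,460,000.

¥5,460,000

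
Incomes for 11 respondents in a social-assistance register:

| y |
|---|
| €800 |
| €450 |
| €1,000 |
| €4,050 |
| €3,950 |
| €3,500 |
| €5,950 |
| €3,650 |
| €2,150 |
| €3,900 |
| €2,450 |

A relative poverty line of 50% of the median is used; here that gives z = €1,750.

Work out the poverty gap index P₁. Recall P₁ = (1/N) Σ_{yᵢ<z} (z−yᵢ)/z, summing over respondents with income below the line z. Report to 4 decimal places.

Incomes under z: €450, €800, €1,000 (q = 3 of N = 11).
Gap ratios (z−y)/z: (1750−450)/1750 = 0.7429; (1750−800)/1750 = 0.5429; (1750−1000)/1750 = 0.4286.
Sum of shortfalls = 1.714286; P₁ averages over all N: 1.714286 / 11 = 0.1558.

0.1558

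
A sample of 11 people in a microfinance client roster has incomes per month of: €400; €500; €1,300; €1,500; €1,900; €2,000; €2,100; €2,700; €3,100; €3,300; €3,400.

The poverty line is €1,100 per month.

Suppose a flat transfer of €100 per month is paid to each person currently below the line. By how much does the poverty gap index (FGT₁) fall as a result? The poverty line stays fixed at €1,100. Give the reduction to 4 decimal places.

Before: below the line — €400, €500; poverty gap index (FGT₁) = 0.107438.
After the €100 transfer: below the line — €500, €600; poverty gap index (FGT₁) = 0.090909.
Reduction = 0.107438 − 0.090909 = 0.0165.

0.0165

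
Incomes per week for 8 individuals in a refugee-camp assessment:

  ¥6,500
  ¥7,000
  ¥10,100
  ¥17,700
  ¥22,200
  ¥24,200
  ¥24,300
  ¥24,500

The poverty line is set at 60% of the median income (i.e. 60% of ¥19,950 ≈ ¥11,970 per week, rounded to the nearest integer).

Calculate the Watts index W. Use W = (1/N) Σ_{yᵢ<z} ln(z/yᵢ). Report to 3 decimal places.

Below z: ¥6,500, ¥7,000, ¥10,100 (q = 3 of N = 8).
ln(z/y) terms: ln(11970/6500) = 0.6106; ln(11970/7000) = 0.5365; ln(11970/10100) = 0.1699.
W = 1.316963 / 8 = 0.165.

0.165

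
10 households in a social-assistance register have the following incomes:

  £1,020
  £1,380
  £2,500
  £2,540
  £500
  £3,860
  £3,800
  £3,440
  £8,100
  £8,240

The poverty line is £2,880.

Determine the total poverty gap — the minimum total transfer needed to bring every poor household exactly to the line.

Incomes under z: £500, £1,020, £1,380, £2,500, £2,540 (q = 5 of N = 10).
Individual gaps: 2880−500 = 2380; 2880−1020 = 1860; 2880−1380 = 1500; 2880−2500 = 380; 2880−2540 = 340.
Aggregate gap = £6,460.

£6,460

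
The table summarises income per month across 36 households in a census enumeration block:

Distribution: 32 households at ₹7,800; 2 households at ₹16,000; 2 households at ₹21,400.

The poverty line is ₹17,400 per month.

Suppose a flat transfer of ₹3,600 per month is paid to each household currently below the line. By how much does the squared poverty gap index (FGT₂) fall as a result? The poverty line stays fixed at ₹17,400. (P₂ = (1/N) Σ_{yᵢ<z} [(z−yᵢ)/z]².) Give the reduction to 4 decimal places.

Before: below the line — 32×₹7,800, 2×₹16,000; squared poverty gap index (FGT₂) = 0.270937.
After the ₹3,600 transfer: below the line — 32×₹11,400; squared poverty gap index (FGT₂) = 0.105694.
Reduction = 0.270937 − 0.105694 = 0.1652.

0.1652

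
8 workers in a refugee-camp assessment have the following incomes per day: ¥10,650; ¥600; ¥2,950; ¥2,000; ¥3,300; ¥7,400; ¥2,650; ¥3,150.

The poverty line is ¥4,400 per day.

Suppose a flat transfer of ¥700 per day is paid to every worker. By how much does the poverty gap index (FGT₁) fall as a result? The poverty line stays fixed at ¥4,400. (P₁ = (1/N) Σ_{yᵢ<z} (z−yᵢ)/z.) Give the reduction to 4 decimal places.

Before: below the line — ¥600, ¥2,000, ¥2,650, ¥2,950, ¥3,150, ¥3,300; poverty gap index (FGT₁) = 0.333807.
After the ¥700 transfer: below the line — ¥1,300, ¥2,700, ¥3,350, ¥3,650, ¥3,850, ¥4,000; poverty gap index (FGT₁) = 0.214489.
Reduction = 0.333807 − 0.214489 = 0.1193.

0.1193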